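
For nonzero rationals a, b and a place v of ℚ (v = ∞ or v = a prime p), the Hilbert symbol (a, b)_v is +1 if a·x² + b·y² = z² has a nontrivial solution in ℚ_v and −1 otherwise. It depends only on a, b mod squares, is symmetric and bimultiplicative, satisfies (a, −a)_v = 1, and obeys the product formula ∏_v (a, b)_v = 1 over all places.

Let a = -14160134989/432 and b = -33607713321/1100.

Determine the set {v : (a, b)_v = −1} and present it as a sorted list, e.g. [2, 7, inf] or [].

(a, b) ≡ (-3927, -51051) mod (ℚ^×)²; places V = {2, 3, 5, 7, 11, 13, 17, 23, ∞}.
(a,b)_11: α=3, u≡10; β=-1, v≡5 (mod 11); (10|11)=-1, (5|11)=+1; sign (−1)^1·-1^-1·+1^3 = +1.
(a,b)_5: α=0, u≡3; β=-2, v≡1 (mod 5); (3|5)=-1, (1|5)=+1; sign (−1)^0·-1^-2·+1^0 = +1.
(a,b)_23: α=2, u≡13; β=2, v≡18 (mod 23); (13|23)=+1, (18|23)=+1; sign (−1)^0·+1^2·+1^2 = +1.
(a,b)_2: α=-4, β=-2; u≡1, v≡5 (mod 8); ε(u)ε(v)=0·0, αω(v)=-4·1, βω(u)=-2·0; sum ≡ 0  ⇒  +1.
(a,b)_13: α=2, u≡9; β=3, v≡9 (mod 13); (9|13)=+1, (9|13)=+1; sign (−1)^0·+1^3·+1^2 = +1.
(a,b)_∞: sgn(-3927)=−, sgn(-51051)=−, so -1.
(a,b)_3: α=-3, u≡2; β=5, v≡2 (mod 3); (2|3)=-1, (2|3)=-1; sign (−1)^1·-1^5·-1^-3 = -1.
(a,b)_7: α=1, u≡6; β=1, v≡4 (mod 7); (6|7)=-1, (4|7)=+1; sign (−1)^1·-1^1·+1^1 = +1.
(a,b)_17: α=1, u≡10; β=1, v≡5 (mod 17); (10|17)=-1, (5|17)=-1; sign (−1)^0·-1^1·-1^1 = +1.
Ram(-3927, -51051) = {3, ∞}; no ℚ_3-point on the conic.

[3, inf]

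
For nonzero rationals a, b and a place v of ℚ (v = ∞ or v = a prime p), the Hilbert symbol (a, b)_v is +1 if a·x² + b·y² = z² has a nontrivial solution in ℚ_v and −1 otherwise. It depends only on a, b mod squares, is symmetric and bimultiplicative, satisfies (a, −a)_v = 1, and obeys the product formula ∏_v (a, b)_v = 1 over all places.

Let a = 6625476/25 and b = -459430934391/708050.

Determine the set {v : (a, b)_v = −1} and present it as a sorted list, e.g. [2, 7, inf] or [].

[]

Mod squares: a ≡ 1, b ≡ -78. Check v ∈ {∞, 2, 3, 5, 7, 11, 13, 17, 23}.
v=23: a=23^0·(≡2), b=23^2·(≡19) mod 23; (2|23)=+1, (19|23)=-1; (−1)^{0·2·11}·(+1)^2·(-1)^0 = +1.
v=∞: 1 > 0 and -78 < 0  ⇒  (a,b)_∞ = +1.
v=7: a=7^0·(≡1), b=7^-2·(≡6) mod 7; (1|7)=+1, (6|7)=-1; (−1)^{0·-2·3}·(+1)^-2·(-1)^0 = +1.
v=3: a=3^4·(≡1), b=3^3·(≡1) mod 3; (1|3)=+1, (1|3)=+1; (−1)^{4·3·1}·(+1)^3·(+1)^4 = +1.
v=2: v_2(a)=2, v_2(b)=-1; units ≡ 1, 1 (mod 8); ε·ε+αω+βω = 0·0+2·0+-1·0 ≡ 0  ⇒  (a,b)_2 = +1.
v=13: a=13^2·(≡4), b=13^3·(≡5) mod 13; (4|13)=+1, (5|13)=-1; (−1)^{2·3·6}·(+1)^3·(-1)^2 = +1.
v=5: a=5^-2·(≡1), b=5^-2·(≡2) mod 5; (1|5)=+1, (2|5)=-1; (−1)^{-2·-2·2}·(+1)^-2·(-1)^-2 = +1.
v=17: a=17^0·(≡4), b=17^-2·(≡10) mod 17; (4|17)=+1, (10|17)=-1; (−1)^{0·-2·8}·(+1)^-2·(-1)^0 = +1.
v=11: a=11^2·(≡3), b=11^4·(≡2) mod 11; (3|11)=+1, (2|11)=-1; (−1)^{2·4·5}·(+1)^4·(-1)^2 = +1.
Every local symbol is +1, so the conic 1·x² + -78·y² = z² has ℚ_v-points for all v and hence a ℚ-point; (a, b / ℚ) ≅ M_2(ℚ).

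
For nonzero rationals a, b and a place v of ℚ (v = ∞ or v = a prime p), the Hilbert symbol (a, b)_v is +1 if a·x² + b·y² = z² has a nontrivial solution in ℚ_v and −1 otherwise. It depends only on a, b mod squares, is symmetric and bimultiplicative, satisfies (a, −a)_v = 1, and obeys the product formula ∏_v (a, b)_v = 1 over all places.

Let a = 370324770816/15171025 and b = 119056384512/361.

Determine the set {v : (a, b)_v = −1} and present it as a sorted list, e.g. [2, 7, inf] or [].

(a, b) ≡ (15249, 2) mod (ℚ^×)²; places V = {2, 3, 5, 7, 11, 13, 17, 19, 23, 41, ∞}.
(a,b)_13: α=1, u≡10; β=2, v≡11 (mod 13); (10|13)=+1, (11|13)=-1; sign (−1)^0·+1^2·-1^1 = -1.
(a,b)_11: α=2, u≡5; β=0, v≡6 (mod 11); (5|11)=+1, (6|11)=-1; sign (−1)^0·+1^0·-1^2 = +1.
(a,b)_2: α=12, β=9; u≡1, v≡1 (mod 8); ε(u)ε(v)=0·0, αω(v)=12·0, βω(u)=9·0; sum ≡ 0  ⇒  +1.
(a,b)_3: α=1, u≡1; β=2, v≡2 (mod 3); (1|3)=+1, (2|3)=-1; sign (−1)^0·+1^2·-1^1 = -1.
(a,b)_∞: sgn(15249)=+, sgn(2)=+, so +1.
(a,b)_19: α=-2, u≡4; β=-2, v≡12 (mod 19); (4|19)=+1, (12|19)=-1; sign (−1)^0·+1^-2·-1^-2 = +1.
(a,b)_7: α=2, u≡3; β=0, v≡4 (mod 7); (3|7)=-1, (4|7)=+1; sign (−1)^0·-1^0·+1^2 = +1.
(a,b)_23: α=1, u≡15; β=2, v≡6 (mod 23); (15|23)=-1, (6|23)=+1; sign (−1)^0·-1^2·+1^1 = +1.
(a,b)_5: α=-2, u≡1; β=0, v≡2 (mod 5); (1|5)=+1, (2|5)=-1; sign (−1)^0·+1^0·-1^-2 = +1.
(a,b)_17: α=1, u≡13; β=2, v≡8 (mod 17); (13|17)=+1, (8|17)=+1; sign (−1)^0·+1^2·+1^1 = +1.
(a,b)_41: α=-2, u≡19; β=0, v≡39 (mod 41); (19|41)=-1, (39|41)=+1; sign (−1)^0·-1^0·+1^-2 = +1.
(15249, 2 / ℚ) ramifies at {3, 13}: a division algebra.

[3, 13]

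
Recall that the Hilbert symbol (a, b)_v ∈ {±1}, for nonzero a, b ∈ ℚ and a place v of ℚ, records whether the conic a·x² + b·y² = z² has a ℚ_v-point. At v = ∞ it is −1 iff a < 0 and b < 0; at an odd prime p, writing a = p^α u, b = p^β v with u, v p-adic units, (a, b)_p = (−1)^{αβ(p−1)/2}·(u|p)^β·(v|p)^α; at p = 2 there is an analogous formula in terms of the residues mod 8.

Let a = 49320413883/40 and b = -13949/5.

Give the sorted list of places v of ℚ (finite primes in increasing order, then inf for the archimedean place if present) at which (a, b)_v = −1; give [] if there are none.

(a, b) ≡ (65161070, -69745) mod (ℚ^×)²; places V = {2, 3, 5, 13, 19, 23, 29, 31, 37, ∞}.
(a,b)_5: α=-1, u≡1; β=-1, v≡1 (mod 5); (1|5)=+1, (1|5)=+1; sign (−1)^0·+1^-1·+1^-1 = +1.
(a,b)_23: α=1, u≡17; β=0, v≡7 (mod 23); (17|23)=-1, (7|23)=-1; sign (−1)^0·-1^0·-1^1 = -1.
(a,b)_∞: sgn(65161070)=+, sgn(-69745)=−, so +1.
(a,b)_2: α=-3, β=0; u≡7, v≡7 (mod 8); ε(u)ε(v)=1·1, αω(v)=-3·0, βω(u)=0·0; sum ≡ 1  ⇒  -1.
(a,b)_19: α=1, u≡1; β=0, v≡7 (mod 19); (1|19)=+1, (7|19)=+1; sign (−1)^0·+1^0·+1^1 = +1.
(a,b)_3: α=2, u≡2; β=0, v≡2 (mod 3); (2|3)=-1, (2|3)=-1; sign (−1)^0·-1^0·-1^2 = +1.
(a,b)_13: α=1, u≡7; β=1, v≡9 (mod 13); (7|13)=-1, (9|13)=+1; sign (−1)^0·-1^1·+1^1 = -1.
(a,b)_31: α=1, u≡6; β=0, v≡25 (mod 31); (6|31)=-1, (25|31)=+1; sign (−1)^0·-1^0·+1^1 = +1.
(a,b)_37: α=1, u≡11; β=1, v≡6 (mod 37); (11|37)=+1, (6|37)=-1; sign (−1)^0·+1^1·-1^1 = -1.
(a,b)_29: α=2, u≡24; β=1, v≡14 (mod 29); (24|29)=+1, (14|29)=-1; sign (−1)^0·+1^1·-1^2 = +1.
|Ram(65161070, -69745)| = 4, even; anisotropic at {2, 13, 23, 37}.

[2, 13, 23, 37]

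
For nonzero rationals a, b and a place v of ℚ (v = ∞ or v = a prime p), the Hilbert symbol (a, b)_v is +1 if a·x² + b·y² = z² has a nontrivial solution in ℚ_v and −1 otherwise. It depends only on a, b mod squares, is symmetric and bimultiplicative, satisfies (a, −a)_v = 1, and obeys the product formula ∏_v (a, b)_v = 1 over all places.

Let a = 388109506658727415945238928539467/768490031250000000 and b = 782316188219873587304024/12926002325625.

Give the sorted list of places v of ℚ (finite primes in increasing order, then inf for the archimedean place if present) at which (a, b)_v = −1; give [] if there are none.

Mod squares: a ≡ 567686, b ≡ 6256566134. Check v ∈ {∞, 2, 3, 5, 7, 11, 13, 17, 19, 23, 29, 31, 37, 41, 43}.
v=13: a=13^2·(≡8), b=13^1·(≡8) mod 13; (8|13)=-1, (8|13)=-1; (−1)^{2·1·6}·(-1)^1·(-1)^2 = -1.
v=23: a=23^3·(≡2), b=23^2·(≡18) mod 23; (2|23)=+1, (18|23)=+1; (−1)^{3·2·11}·(+1)^2·(+1)^3 = +1.
v=41: a=41^5·(≡11), b=41^3·(≡17) mod 41; (11|41)=-1, (17|41)=-1; (−1)^{5·3·20}·(-1)^3·(-1)^5 = +1.
v=3: a=3^-4·(≡2), b=3^-4·(≡2) mod 3; (2|3)=-1, (2|3)=-1; (−1)^{-4·-4·1}·(-1)^-4·(-1)^-4 = +1.
v=29: a=29^-2·(≡26), b=29^-4·(≡28) mod 29; (26|29)=-1, (28|29)=+1; (−1)^{-2·-4·14}·(-1)^-4·(+1)^-2 = +1.
v=5: a=5^-12·(≡4), b=5^-4·(≡4) mod 5; (4|5)=+1, (4|5)=+1; (−1)^{-12·-4·2}·(+1)^-4·(+1)^-12 = +1.
v=31: a=31^2·(≡1), b=31^1·(≡19) mod 31; (1|31)=+1, (19|31)=+1; (−1)^{2·1·15}·(+1)^1·(+1)^2 = +1.
v=37: a=37^2·(≡24), b=37^1·(≡5) mod 37; (24|37)=-1, (5|37)=-1; (−1)^{2·1·18}·(-1)^1·(-1)^2 = -1.
v=11: a=11^2·(≡3), b=11^4·(≡3) mod 11; (3|11)=+1, (3|11)=+1; (−1)^{2·4·5}·(+1)^4·(+1)^2 = +1.
v=7: a=7^7·(≡6), b=7^5·(≡2) mod 7; (6|7)=-1, (2|7)=+1; (−1)^{7·5·3}·(-1)^5·(+1)^7 = +1.
v=2: v_2(a)=-7, v_2(b)=3; units ≡ 3, 3 (mod 8); ε·ε+αω+βω = 1·1+-7·1+3·1 ≡ 1  ⇒  (a,b)_2 = -1.
v=∞: 567686 > 0 and 6256566134 > 0  ⇒  (a,b)_∞ = +1.
v=19: a=19^-2·(≡1), b=19^-2·(≡3) mod 19; (1|19)=+1, (3|19)=-1; (−1)^{-2·-2·9}·(+1)^-2·(-1)^-2 = +1.
v=17: a=17^2·(≡5), b=17^1·(≡13) mod 17; (5|17)=-1, (13|17)=+1; (−1)^{2·1·8}·(-1)^1·(+1)^2 = -1.
v=43: a=43^1·(≡31), b=43^1·(≡42) mod 43; (31|43)=+1, (42|43)=-1; (−1)^{1·1·21}·(+1)^1·(-1)^1 = +1.
(567686, 6256566134 / ℚ) ramifies at {2, 13, 17, 37}: a division algebra.

[2, 13, 17, 37]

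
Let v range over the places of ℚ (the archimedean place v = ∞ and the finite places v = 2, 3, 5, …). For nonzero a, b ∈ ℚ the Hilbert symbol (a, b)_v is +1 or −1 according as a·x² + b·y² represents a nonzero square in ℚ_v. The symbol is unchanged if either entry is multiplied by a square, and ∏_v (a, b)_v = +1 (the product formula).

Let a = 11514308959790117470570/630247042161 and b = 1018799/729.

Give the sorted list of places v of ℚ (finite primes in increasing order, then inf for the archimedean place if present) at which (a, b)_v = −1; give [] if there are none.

(a, b) ≡ (2170, 551) mod (ℚ^×)²; places V = {2, 3, 5, 7, 11, 17, 19, 29, 31, 43, ∞}.
(a,b)_11: α=-4, u≡3; β=0, v≡4 (mod 11); (3|11)=+1, (4|11)=+1; sign (−1)^0·+1^0·+1^-4 = +1.
(a,b)_31: α=1, u≡2; β=0, v≡30 (mod 31); (2|31)=+1, (30|31)=-1; sign (−1)^0·+1^0·-1^1 = -1.
(a,b)_17: α=2, u≡7; β=0, v≡14 (mod 17); (7|17)=-1, (14|17)=-1; sign (−1)^0·-1^0·-1^2 = +1.
(a,b)_43: α=4, u≡20; β=2, v≡4 (mod 43); (20|43)=-1, (4|43)=+1; sign (−1)^0·-1^2·+1^4 = +1.
(a,b)_2: α=1, β=0; u≡5, v≡7 (mod 8); ε(u)ε(v)=0·1, αω(v)=1·0, βω(u)=0·1; sum ≡ 0  ⇒  +1.
(a,b)_29: α=2, u≡9; β=1, v≡3 (mod 29); (9|29)=+1, (3|29)=-1; sign (−1)^0·+1^1·-1^2 = +1.
(a,b)_7: α=3, u≡4; β=0, v≡5 (mod 7); (4|7)=+1, (5|7)=-1; sign (−1)^0·+1^0·-1^3 = -1.
(a,b)_19: α=4, u≡4; β=1, v≡14 (mod 19); (4|19)=+1, (14|19)=-1; sign (−1)^0·+1^1·-1^4 = +1.
(a,b)_∞: sgn(2170)=+, sgn(551)=+, so +1.
(a,b)_5: α=1, u≡4; β=0, v≡1 (mod 5); (4|5)=+1, (1|5)=+1; sign (−1)^0·+1^0·+1^1 = +1.
(a,b)_3: α=-16, u≡1; β=-6, v≡2 (mod 3); (1|3)=+1, (2|3)=-1; sign (−1)^0·+1^-6·-1^-16 = +1.
Ram(2170, 551) = {7, 31}; no ℚ_7-point on the conic.

[7, 31]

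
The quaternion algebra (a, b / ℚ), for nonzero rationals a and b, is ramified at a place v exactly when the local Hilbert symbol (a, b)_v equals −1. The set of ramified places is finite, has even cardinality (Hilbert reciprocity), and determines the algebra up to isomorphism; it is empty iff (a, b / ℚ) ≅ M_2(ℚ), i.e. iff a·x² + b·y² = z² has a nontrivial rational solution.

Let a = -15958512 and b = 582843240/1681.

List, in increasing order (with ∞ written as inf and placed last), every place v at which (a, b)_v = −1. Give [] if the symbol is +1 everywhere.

[3, 5, 37, 53]

Mod squares: a ≡ -110823, b ≡ 330410. Check v ∈ {∞, 2, 3, 5, 7, 17, 19, 37, 41, 47, 53}.
v=17: a=17^1·(≡4), b=17^0·(≡13) mod 17; (4|17)=+1, (13|17)=+1; (−1)^{1·0·8}·(+1)^0·(+1)^1 = +1.
v=47: a=47^0·(≡9), b=47^1·(≡7) mod 47; (9|47)=+1, (7|47)=+1; (−1)^{0·1·23}·(+1)^1·(+1)^0 = +1.
v=∞: -110823 < 0 and 330410 > 0  ⇒  (a,b)_∞ = +1.
v=2: v_2(a)=4, v_2(b)=3; units ≡ 1, 5 (mod 8); ε·ε+αω+βω = 0·0+4·1+3·0 ≡ 0  ⇒  (a,b)_2 = +1.
v=5: a=5^0·(≡3), b=5^1·(≡3) mod 5; (3|5)=-1, (3|5)=-1; (−1)^{0·1·2}·(-1)^1·(-1)^0 = -1.
v=19: a=19^0·(≡6), b=19^1·(≡11) mod 19; (6|19)=+1, (11|19)=+1; (−1)^{0·1·9}·(+1)^1·(+1)^0 = +1.
v=3: a=3^3·(≡1), b=3^2·(≡2) mod 3; (1|3)=+1, (2|3)=-1; (−1)^{3·2·1}·(+1)^2·(-1)^3 = -1.
v=41: a=41^1·(≡22), b=41^-2·(≡32) mod 41; (22|41)=-1, (32|41)=+1; (−1)^{1·-2·20}·(-1)^-2·(+1)^1 = +1.
v=7: a=7^0·(≡4), b=7^2·(≡3) mod 7; (4|7)=+1, (3|7)=-1; (−1)^{0·2·3}·(+1)^2·(-1)^0 = +1.
v=53: a=53^1·(≡42), b=53^0·(≡45) mod 53; (42|53)=+1, (45|53)=-1; (−1)^{1·0·26}·(+1)^0·(-1)^1 = -1.
v=37: a=37^0·(≡32), b=37^1·(≡18) mod 37; (32|37)=-1, (18|37)=-1; (−1)^{0·1·18}·(-1)^1·(-1)^0 = -1.
Ram(-110823, 330410) = {3, 5, 37, 53}; no ℚ_3-point on the conic.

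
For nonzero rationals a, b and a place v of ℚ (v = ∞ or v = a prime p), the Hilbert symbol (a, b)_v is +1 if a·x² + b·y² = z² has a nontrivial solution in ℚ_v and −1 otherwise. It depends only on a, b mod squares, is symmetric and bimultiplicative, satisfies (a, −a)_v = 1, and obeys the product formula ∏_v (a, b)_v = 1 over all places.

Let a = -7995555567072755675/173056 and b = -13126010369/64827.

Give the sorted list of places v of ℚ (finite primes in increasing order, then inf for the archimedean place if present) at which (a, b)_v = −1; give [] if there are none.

[37, inf]

(a, b) ≡ (-1763, -48507) mod (ℚ^×)²; places V = {2, 3, 5, 7, 13, 17, 19, 23, 37, 41, 43, 53, ∞}.
(a,b)_19: α=2, u≡9; β=1, v≡10 (mod 19); (9|19)=+1, (10|19)=-1; sign (−1)^0·+1^1·-1^2 = +1.
(a,b)_41: α=1, u≡16; β=0, v≡18 (mod 41); (16|41)=+1, (18|41)=+1; sign (−1)^0·+1^0·+1^1 = +1.
(a,b)_17: α=2, u≡10; β=2, v≡10 (mod 17); (10|17)=-1, (10|17)=-1; sign (−1)^0·-1^2·-1^2 = +1.
(a,b)_23: α=2, u≡18; β=1, v≡7 (mod 23); (18|23)=+1, (7|23)=-1; sign (−1)^0·+1^1·-1^2 = +1.
(a,b)_3: α=0, u≡1; β=-3, v≡1 (mod 3); (1|3)=+1, (1|3)=+1; sign (−1)^0·+1^-3·+1^0 = +1.
(a,b)_13: α=-2, u≡2; β=0, v≡1 (mod 13); (2|13)=-1, (1|13)=+1; sign (−1)^0·-1^0·+1^-2 = +1.
(a,b)_53: α=0, u≡2; β=2, v≡41 (mod 53); (2|53)=-1, (41|53)=-1; sign (−1)^0·-1^2·-1^0 = +1.
(a,b)_2: α=-10, β=0; u≡5, v≡5 (mod 8); ε(u)ε(v)=0·0, αω(v)=-10·1, βω(u)=0·1; sum ≡ 0  ⇒  +1.
(a,b)_43: α=1, u≡3; β=0, v≡23 (mod 43); (3|43)=-1, (23|43)=+1; sign (−1)^0·-1^0·+1^1 = +1.
(a,b)_∞: sgn(-1763)=−, sgn(-48507)=−, so -1.
(a,b)_7: α=4, u≡4; β=-4, v≡3 (mod 7); (4|7)=+1, (3|7)=-1; sign (−1)^0·+1^-4·-1^4 = +1.
(a,b)_37: α=2, u≡23; β=1, v≡12 (mod 37); (23|37)=-1, (12|37)=+1; sign (−1)^0·-1^1·+1^2 = -1.
(a,b)_5: α=2, u≡3; β=0, v≡3 (mod 5); (3|5)=-1, (3|5)=-1; sign (−1)^0·-1^0·-1^2 = +1.
Ram(-1763, -48507) = {37, ∞}; no ℚ_37-point on the conic.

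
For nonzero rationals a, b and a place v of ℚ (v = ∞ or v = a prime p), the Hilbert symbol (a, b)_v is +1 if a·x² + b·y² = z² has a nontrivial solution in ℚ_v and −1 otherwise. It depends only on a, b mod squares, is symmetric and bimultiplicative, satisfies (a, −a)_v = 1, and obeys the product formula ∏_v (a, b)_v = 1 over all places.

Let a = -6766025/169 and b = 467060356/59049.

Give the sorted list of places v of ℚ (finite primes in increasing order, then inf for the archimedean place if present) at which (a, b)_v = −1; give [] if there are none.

(a, b) ≡ (-161, 6601) mod (ℚ^×)²; places V = {2, 3, 5, 7, 13, 19, 23, 41, ∞}.
(a,b)_2: α=0, β=2; u≡7, v≡1 (mod 8); ε(u)ε(v)=1·0, αω(v)=0·0, βω(u)=2·0; sum ≡ 0  ⇒  +1.
(a,b)_3: α=0, u≡1; β=-10, v≡1 (mod 3); (1|3)=+1, (1|3)=+1; sign (−1)^0·+1^-10·+1^0 = +1.
(a,b)_5: α=2, u≡1; β=0, v≡4 (mod 5); (1|5)=+1, (4|5)=+1; sign (−1)^0·+1^0·+1^2 = +1.
(a,b)_13: α=-2, u≡7; β=0, v≡3 (mod 13); (7|13)=-1, (3|13)=+1; sign (−1)^0·-1^0·+1^-2 = +1.
(a,b)_7: α=1, u≡6; β=3, v≡6 (mod 7); (6|7)=-1, (6|7)=-1; sign (−1)^1·-1^3·-1^1 = -1.
(a,b)_19: α=0, u≡15; β=2, v≡3 (mod 19); (15|19)=-1, (3|19)=-1; sign (−1)^0·-1^2·-1^0 = +1.
(a,b)_41: α=2, u≡15; β=1, v≡17 (mod 41); (15|41)=-1, (17|41)=-1; sign (−1)^0·-1^1·-1^2 = -1.
(a,b)_23: α=1, u≡8; β=1, v≡11 (mod 23); (8|23)=+1, (11|23)=-1; sign (−1)^1·+1^1·-1^1 = +1.
(a,b)_∞: sgn(-161)=−, sgn(6601)=+, so +1.
|Ram(-161, 6601)| = 2, even; anisotropic at {7, 41}.

[7, 41]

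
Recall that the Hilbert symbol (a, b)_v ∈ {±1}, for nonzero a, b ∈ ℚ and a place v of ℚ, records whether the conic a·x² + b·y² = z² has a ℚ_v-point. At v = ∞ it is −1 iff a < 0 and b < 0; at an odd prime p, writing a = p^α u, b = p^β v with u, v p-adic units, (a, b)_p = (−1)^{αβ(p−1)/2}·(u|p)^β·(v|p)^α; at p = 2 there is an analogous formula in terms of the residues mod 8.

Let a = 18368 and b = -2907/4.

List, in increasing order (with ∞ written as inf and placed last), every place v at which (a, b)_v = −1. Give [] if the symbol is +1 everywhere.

(a, b) ≡ (287, -323) mod (ℚ^×)²; places V = {2, 3, 7, 17, 19, 41, ∞}.
(a,b)_3: α=0, u≡2; β=2, v≡1 (mod 3); (2|3)=-1, (1|3)=+1; sign (−1)^0·-1^2·+1^0 = +1.
(a,b)_41: α=1, u≡38; β=0, v≡1 (mod 41); (38|41)=-1, (1|41)=+1; sign (−1)^0·-1^0·+1^1 = +1.
(a,b)_2: α=6, β=-2; u≡7, v≡5 (mod 8); ε(u)ε(v)=1·0, αω(v)=6·1, βω(u)=-2·0; sum ≡ 0  ⇒  +1.
(a,b)_7: α=1, u≡6; β=0, v≡3 (mod 7); (6|7)=-1, (3|7)=-1; sign (−1)^0·-1^0·-1^1 = -1.
(a,b)_19: α=0, u≡14; β=1, v≡14 (mod 19); (14|19)=-1, (14|19)=-1; sign (−1)^0·-1^1·-1^0 = -1.
(a,b)_17: α=0, u≡8; β=1, v≡4 (mod 17); (8|17)=+1, (4|17)=+1; sign (−1)^0·+1^1·+1^0 = +1.
(a,b)_∞: sgn(287)=+, sgn(-323)=−, so +1.
|Ram(287, -323)| = 2, even; anisotropic at {7, 19}.

[7, 19]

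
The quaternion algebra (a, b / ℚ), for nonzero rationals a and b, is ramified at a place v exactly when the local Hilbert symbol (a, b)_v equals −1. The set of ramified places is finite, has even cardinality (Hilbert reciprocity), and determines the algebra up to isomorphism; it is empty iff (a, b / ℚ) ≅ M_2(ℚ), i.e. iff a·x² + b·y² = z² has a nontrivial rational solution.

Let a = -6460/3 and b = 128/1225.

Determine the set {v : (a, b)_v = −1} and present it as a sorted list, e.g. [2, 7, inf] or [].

[2, 3, 5, 19]

(a, b) ≡ (-4845, 2) mod (ℚ^×)²; places V = {2, 3, 5, 7, 17, 19, ∞}.
(a,b)_17: α=1, u≡15; β=0, v≡9 (mod 17); (15|17)=+1, (9|17)=+1; sign (−1)^0·+1^0·+1^1 = +1.
(a,b)_19: α=1, u≡7; β=0, v≡10 (mod 19); (7|19)=+1, (10|19)=-1; sign (−1)^0·+1^0·-1^1 = -1.
(a,b)_7: α=0, u≡5; β=-2, v≡4 (mod 7); (5|7)=-1, (4|7)=+1; sign (−1)^0·-1^-2·+1^0 = +1.
(a,b)_∞: sgn(-4845)=−, sgn(2)=+, so +1.
(a,b)_5: α=1, u≡1; β=-2, v≡2 (mod 5); (1|5)=+1, (2|5)=-1; sign (−1)^0·+1^-2·-1^1 = -1.
(a,b)_3: α=-1, u≡2; β=0, v≡2 (mod 3); (2|3)=-1, (2|3)=-1; sign (−1)^0·-1^0·-1^-1 = -1.
(a,b)_2: α=2, β=7; u≡3, v≡1 (mod 8); ε(u)ε(v)=1·0, αω(v)=2·0, βω(u)=7·1; sum ≡ 1  ⇒  -1.
(-4845, 2 / ℚ) ramifies at {2, 3, 5, 19}: a division algebra.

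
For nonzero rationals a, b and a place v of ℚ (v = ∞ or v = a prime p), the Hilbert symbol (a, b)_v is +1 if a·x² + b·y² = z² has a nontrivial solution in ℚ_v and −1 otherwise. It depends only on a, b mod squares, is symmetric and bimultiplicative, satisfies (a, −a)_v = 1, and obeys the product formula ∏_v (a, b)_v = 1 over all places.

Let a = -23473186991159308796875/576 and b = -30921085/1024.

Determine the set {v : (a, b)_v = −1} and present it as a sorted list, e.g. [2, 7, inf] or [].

Mod squares: a ≡ -1147, b ≡ -182965. Check v ∈ {∞, 2, 3, 5, 13, 23, 31, 37, 43}.
v=5: a=5^6·(≡2), b=5^1·(≡2) mod 5; (2|5)=-1, (2|5)=-1; (−1)^{6·1·2}·(-1)^1·(-1)^6 = -1.
v=37: a=37^3·(≡5), b=37^1·(≡5) mod 37; (5|37)=-1, (5|37)=-1; (−1)^{3·1·18}·(-1)^1·(-1)^3 = +1.
v=13: a=13^0·(≡3), b=13^2·(≡1) mod 13; (3|13)=+1, (1|13)=+1; (−1)^{0·2·6}·(+1)^2·(+1)^0 = +1.
v=∞: -1147 < 0 and -182965 < 0  ⇒  (a,b)_∞ = -1.
v=43: a=43^4·(≡1), b=43^1·(≡33) mod 43; (1|43)=+1, (33|43)=-1; (−1)^{4·1·21}·(+1)^1·(-1)^4 = +1.
v=3: a=3^-2·(≡2), b=3^0·(≡2) mod 3; (2|3)=-1, (2|3)=-1; (−1)^{-2·0·1}·(-1)^0·(-1)^-2 = +1.
v=31: a=31^1·(≡20), b=31^0·(≡20) mod 31; (20|31)=+1, (20|31)=+1; (−1)^{1·0·15}·(+1)^0·(+1)^1 = +1.
v=2: v_2(a)=-6, v_2(b)=-10; units ≡ 5, 3 (mod 8); ε·ε+αω+βω = 0·1+-6·1+-10·1 ≡ 0  ⇒  (a,b)_2 = +1.
v=23: a=23^4·(≡6), b=23^1·(≡2) mod 23; (6|23)=+1, (2|23)=+1; (−1)^{4·1·11}·(+1)^1·(+1)^4 = +1.
Ram(-1147, -182965) = {5, ∞}; no ℚ_5-point on the conic.

[5, inf]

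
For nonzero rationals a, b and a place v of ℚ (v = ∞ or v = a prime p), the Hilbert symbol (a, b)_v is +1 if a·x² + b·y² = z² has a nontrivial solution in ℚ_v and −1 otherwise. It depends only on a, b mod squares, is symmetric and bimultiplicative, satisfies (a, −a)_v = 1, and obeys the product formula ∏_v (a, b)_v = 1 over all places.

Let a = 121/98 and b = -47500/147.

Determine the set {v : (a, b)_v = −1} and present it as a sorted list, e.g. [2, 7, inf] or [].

Mod squares: a ≡ 2, b ≡ -57. Check v ∈ {∞, 2, 3, 5, 7, 11, 19}.
v=11: a=11^2·(≡10), b=11^0·(≡5) mod 11; (10|11)=-1, (5|11)=+1; (−1)^{2·0·5}·(-1)^0·(+1)^2 = +1.
v=7: a=7^-2·(≡1), b=7^-2·(≡3) mod 7; (1|7)=+1, (3|7)=-1; (−1)^{-2·-2·3}·(+1)^-2·(-1)^-2 = +1.
v=5: a=5^0·(≡2), b=5^4·(≡2) mod 5; (2|5)=-1, (2|5)=-1; (−1)^{0·4·2}·(-1)^4·(-1)^0 = +1.
v=19: a=19^0·(≡15), b=19^1·(≡6) mod 19; (15|19)=-1, (6|19)=+1; (−1)^{0·1·9}·(-1)^1·(+1)^0 = -1.
v=∞: 2 > 0 and -57 < 0  ⇒  (a,b)_∞ = +1.
v=2: v_2(a)=-1, v_2(b)=2; units ≡ 1, 7 (mod 8); ε·ε+αω+βω = 0·1+-1·0+2·0 ≡ 0  ⇒  (a,b)_2 = +1.
v=3: a=3^0·(≡2), b=3^-1·(≡2) mod 3; (2|3)=-1, (2|3)=-1; (−1)^{0·-1·1}·(-1)^-1·(-1)^0 = -1.
Ram(2, -57) = {3, 19}; no ℚ_3-point on the conic.

[3, 19]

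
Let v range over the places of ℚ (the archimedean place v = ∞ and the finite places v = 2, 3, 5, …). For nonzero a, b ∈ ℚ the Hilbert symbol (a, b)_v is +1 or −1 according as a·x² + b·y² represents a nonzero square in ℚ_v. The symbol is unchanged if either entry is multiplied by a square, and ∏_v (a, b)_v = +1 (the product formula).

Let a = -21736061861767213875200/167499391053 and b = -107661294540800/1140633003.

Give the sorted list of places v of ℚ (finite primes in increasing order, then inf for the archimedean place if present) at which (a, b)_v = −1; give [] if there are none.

Mod squares: a ≡ -3534, b ≡ -546. Check v ∈ {∞, 2, 3, 5, 7, 11, 13, 17, 19, 23, 31, 37}.
v=5: a=5^2·(≡4), b=5^2·(≡1) mod 5; (4|5)=+1, (1|5)=+1; (−1)^{2·2·2}·(+1)^2·(+1)^2 = +1.
v=17: a=17^0·(≡13), b=17^-2·(≡2) mod 17; (13|17)=+1, (2|17)=+1; (−1)^{0·-2·8}·(+1)^-2·(+1)^0 = +1.
v=13: a=13^4·(≡8), b=13^1·(≡4) mod 13; (8|13)=-1, (4|13)=+1; (−1)^{4·1·6}·(-1)^1·(+1)^4 = -1.
v=2: v_2(a)=17, v_2(b)=11; units ≡ 1, 7 (mod 8); ε·ε+αω+βω = 0·1+17·0+11·0 ≡ 0  ⇒  (a,b)_2 = +1.
v=7: a=7^0·(≡1), b=7^1·(≡6) mod 7; (1|7)=+1, (6|7)=-1; (−1)^{0·1·3}·(+1)^1·(-1)^0 = +1.
v=37: a=37^-4·(≡31), b=37^-2·(≡16) mod 37; (31|37)=-1, (16|37)=+1; (−1)^{-4·-2·18}·(-1)^-2·(+1)^-4 = +1.
v=3: a=3^-1·(≡1), b=3^-1·(≡1) mod 3; (1|3)=+1, (1|3)=+1; (−1)^{-1·-1·1}·(+1)^-1·(+1)^-1 = -1.
v=23: a=23^4·(≡4), b=23^2·(≡9) mod 23; (4|23)=+1, (9|23)=+1; (−1)^{4·2·11}·(+1)^2·(+1)^4 = +1.
v=∞: -3534 < 0 and -546 < 0  ⇒  (a,b)_∞ = -1.
v=11: a=11^2·(≡6), b=11^2·(≡9) mod 11; (6|11)=-1, (9|11)=+1; (−1)^{2·2·5}·(-1)^2·(+1)^2 = +1.
v=19: a=19^3·(≡5), b=19^2·(≡17) mod 19; (5|19)=+1, (17|19)=+1; (−1)^{3·2·9}·(+1)^2·(+1)^3 = +1.
v=31: a=31^-3·(≡9), b=31^-2·(≡13) mod 31; (9|31)=+1, (13|31)=-1; (−1)^{-3·-2·15}·(+1)^-2·(-1)^-3 = -1.
|Ram(-3534, -546)| = 4, even; anisotropic at {3, 13, 31, ∞}.

[3, 13, 31, inf]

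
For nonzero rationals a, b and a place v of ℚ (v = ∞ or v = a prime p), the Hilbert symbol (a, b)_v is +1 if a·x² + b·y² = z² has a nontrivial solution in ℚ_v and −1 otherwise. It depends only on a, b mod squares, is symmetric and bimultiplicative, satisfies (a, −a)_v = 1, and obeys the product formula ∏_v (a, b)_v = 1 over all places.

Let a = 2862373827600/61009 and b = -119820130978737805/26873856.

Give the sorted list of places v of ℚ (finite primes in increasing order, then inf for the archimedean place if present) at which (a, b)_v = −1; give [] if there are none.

(a, b) ≡ (16226609, -10929780205) mod (ℚ^×)²; places V = {2, 3, 5, 7, 11, 13, 19, 23, 31, 37, 41, 43, 47, ∞}.
(a,b)_19: α=-2, u≡17; β=0, v≡16 (mod 19); (17|19)=+1, (16|19)=+1; sign (−1)^0·+1^0·+1^-2 = +1.
(a,b)_∞: sgn(16226609)=+, sgn(-10929780205)=−, so +1.
(a,b)_43: α=1, u≡41; β=3, v≡27 (mod 43); (41|43)=+1, (27|43)=-1; sign (−1)^1·+1^3·-1^1 = +1.
(a,b)_2: α=4, β=-12; u≡1, v≡3 (mod 8); ε(u)ε(v)=0·1, αω(v)=4·1, βω(u)=-12·0; sum ≡ 0  ⇒  +1.
(a,b)_5: α=2, u≡1; β=1, v≡4 (mod 5); (1|5)=+1, (4|5)=+1; sign (−1)^0·+1^1·+1^2 = +1.
(a,b)_7: α=3, u≡1; β=2, v≡6 (mod 7); (1|7)=+1, (6|7)=-1; sign (−1)^0·+1^2·-1^3 = -1.
(a,b)_37: α=1, u≡21; β=1, v≡16 (mod 37); (21|37)=+1, (16|37)=+1; sign (−1)^0·+1^1·+1^1 = +1.
(a,b)_3: α=2, u≡2; β=-8, v≡2 (mod 3); (2|3)=-1, (2|3)=-1; sign (−1)^0·-1^-8·-1^2 = +1.
(a,b)_47: α=1, u≡2; β=1, v≡27 (mod 47); (2|47)=+1, (27|47)=+1; sign (−1)^1·+1^1·+1^1 = -1.
(a,b)_13: α=-2, u≡4; β=0, v≡11 (mod 13); (4|13)=+1, (11|13)=-1; sign (−1)^0·+1^0·-1^-2 = +1.
(a,b)_23: α=0, u≡17; β=1, v≡13 (mod 23); (17|23)=-1, (13|23)=+1; sign (−1)^0·-1^1·+1^0 = -1.
(a,b)_41: α=0, u≡5; β=1, v≡22 (mod 41); (5|41)=+1, (22|41)=-1; sign (−1)^0·+1^1·-1^0 = +1.
(a,b)_31: α=1, u≡9; β=1, v≡1 (mod 31); (9|31)=+1, (1|31)=+1; sign (−1)^1·+1^1·+1^1 = -1.
(a,b)_11: α=0, u≡4; β=2, v≡2 (mod 11); (4|11)=+1, (2|11)=-1; sign (−1)^0·+1^2·-1^0 = +1.
(16226609, -10929780205 / ℚ) ramifies at {7, 23, 31, 47}: a division algebra.

[7, 23, 31, 47]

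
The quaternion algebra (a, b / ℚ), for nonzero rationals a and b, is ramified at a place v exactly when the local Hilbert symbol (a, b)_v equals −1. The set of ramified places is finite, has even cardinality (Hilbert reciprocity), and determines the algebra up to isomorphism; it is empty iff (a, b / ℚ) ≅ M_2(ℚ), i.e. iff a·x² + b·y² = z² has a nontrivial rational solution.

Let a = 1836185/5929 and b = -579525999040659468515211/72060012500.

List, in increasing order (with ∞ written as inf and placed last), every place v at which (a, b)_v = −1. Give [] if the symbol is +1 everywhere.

[3, 5, 37, 53]

Mod squares: a ≡ 10865, b ≡ -5028855. Check v ∈ {∞, 2, 3, 5, 7, 11, 13, 17, 37, 41, 53}.
v=11: a=11^-2·(≡2), b=11^0·(≡4) mod 11; (2|11)=-1, (4|11)=+1; (−1)^{-2·0·5}·(-1)^0·(+1)^-2 = +1.
v=37: a=37^0·(≡19), b=37^1·(≡31) mod 37; (19|37)=-1, (31|37)=-1; (−1)^{0·1·18}·(-1)^1·(-1)^0 = -1.
v=7: a=7^-2·(≡4), b=7^-8·(≡2) mod 7; (4|7)=+1, (2|7)=+1; (−1)^{-2·-8·3}·(+1)^-8·(+1)^-2 = +1.
v=41: a=41^1·(≡12), b=41^3·(≡35) mod 41; (12|41)=-1, (35|41)=-1; (−1)^{1·3·20}·(-1)^3·(-1)^1 = +1.
v=53: a=53^1·(≡10), b=53^4·(≡12) mod 53; (10|53)=+1, (12|53)=-1; (−1)^{1·4·26}·(+1)^4·(-1)^1 = -1.
v=13: a=13^2·(≡10), b=13^7·(≡8) mod 13; (10|13)=+1, (8|13)=-1; (−1)^{2·7·6}·(+1)^7·(-1)^2 = +1.
v=3: a=3^0·(≡2), b=3^3·(≡1) mod 3; (2|3)=-1, (1|3)=+1; (−1)^{0·3·1}·(-1)^3·(+1)^0 = -1.
v=17: a=17^0·(≡9), b=17^1·(≡13) mod 17; (9|17)=+1, (13|17)=+1; (−1)^{0·1·8}·(+1)^1·(+1)^0 = +1.
v=2: v_2(a)=0, v_2(b)=-2; units ≡ 1, 1 (mod 8); ε·ε+αω+βω = 0·0+0·0+-2·0 ≡ 0  ⇒  (a,b)_2 = +1.
v=∞: 10865 > 0 and -5028855 < 0  ⇒  (a,b)_∞ = +1.
v=5: a=5^1·(≡3), b=5^-5·(≡1) mod 5; (3|5)=-1, (1|5)=+1; (−1)^{1·-5·2}·(-1)^-5·(+1)^1 = -1.
|Ram(10865, -5028855)| = 4, even; anisotropic at {3, 5, 37, 53}.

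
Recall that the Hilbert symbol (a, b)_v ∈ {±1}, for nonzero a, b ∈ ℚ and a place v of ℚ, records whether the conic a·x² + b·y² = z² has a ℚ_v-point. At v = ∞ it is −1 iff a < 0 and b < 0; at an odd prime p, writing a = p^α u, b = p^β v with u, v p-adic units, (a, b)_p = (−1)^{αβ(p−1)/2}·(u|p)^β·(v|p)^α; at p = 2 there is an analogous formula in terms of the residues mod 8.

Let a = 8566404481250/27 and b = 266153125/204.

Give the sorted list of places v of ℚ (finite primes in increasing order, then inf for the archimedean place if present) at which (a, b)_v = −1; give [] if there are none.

[2, 3, 5, 7, 17, 19]

(a, b) ≡ (13110, 41055) mod (ℚ^×)²; places V = {2, 3, 5, 7, 11, 17, 19, 23, ∞}.
(a,b)_∞: sgn(13110)=+, sgn(41055)=+, so +1.
(a,b)_7: α=2, u≡3; β=1, v≡3 (mod 7); (3|7)=-1, (3|7)=-1; sign (−1)^0·-1^1·-1^2 = -1.
(a,b)_19: α=1, u≡11; β=0, v≡3 (mod 19); (11|19)=+1, (3|19)=-1; sign (−1)^0·+1^0·-1^1 = -1.
(a,b)_3: α=-3, u≡2; β=-1, v≡2 (mod 3); (2|3)=-1, (2|3)=-1; sign (−1)^1·-1^-1·-1^-3 = -1.
(a,b)_2: α=1, β=-2; u≡3, v≡7 (mod 8); ε(u)ε(v)=1·1, αω(v)=1·0, βω(u)=-2·1; sum ≡ 1  ⇒  -1.
(a,b)_17: α=0, u≡10; β=-1, v≡13 (mod 17); (10|17)=-1, (13|17)=+1; sign (−1)^0·-1^-1·+1^0 = -1.
(a,b)_5: α=5, u≡2; β=5, v≡1 (mod 5); (2|5)=-1, (1|5)=+1; sign (−1)^0·-1^5·+1^5 = -1.
(a,b)_23: α=3, u≡16; β=3, v≡7 (mod 23); (16|23)=+1, (7|23)=-1; sign (−1)^1·+1^3·-1^3 = +1.
(a,b)_11: α=2, u≡5; β=0, v≡3 (mod 11); (5|11)=+1, (3|11)=+1; sign (−1)^0·+1^0·+1^2 = +1.
|Ram(13110, 41055)| = 6, even; anisotropic at {2, 3, 5, 7, 17, 19}.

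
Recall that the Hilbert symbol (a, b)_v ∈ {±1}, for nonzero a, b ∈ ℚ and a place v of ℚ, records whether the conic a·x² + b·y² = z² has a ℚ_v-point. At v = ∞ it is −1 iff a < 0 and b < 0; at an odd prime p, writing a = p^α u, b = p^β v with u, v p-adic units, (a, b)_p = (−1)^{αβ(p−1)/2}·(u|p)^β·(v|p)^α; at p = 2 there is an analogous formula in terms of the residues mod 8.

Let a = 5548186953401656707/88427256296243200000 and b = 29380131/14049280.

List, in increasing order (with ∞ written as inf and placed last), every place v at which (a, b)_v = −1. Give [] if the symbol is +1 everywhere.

[5, 11]

(a, b) ≡ (13090, 3570) mod (ℚ^×)²; places V = {2, 3, 5, 7, 11, 13, 17, 23, ∞}.
(a,b)_23: α=6, u≡2; β=2, v≡22 (mod 23); (2|23)=+1, (22|23)=-1; sign (−1)^0·+1^2·-1^6 = +1.
(a,b)_∞: sgn(13090)=+, sgn(3570)=+, so +1.
(a,b)_3: α=4, u≡1; β=3, v≡2 (mod 3); (1|3)=+1, (2|3)=-1; sign (−1)^0·+1^3·-1^4 = +1.
(a,b)_2: α=-35, β=-13; u≡1, v≡1 (mod 8); ε(u)ε(v)=0·0, αω(v)=-35·0, βω(u)=-13·0; sum ≡ 0  ⇒  +1.
(a,b)_5: α=-5, u≡3; β=-1, v≡1 (mod 5); (3|5)=-1, (1|5)=+1; sign (−1)^0·-1^-1·+1^-5 = -1.
(a,b)_17: α=1, u≡14; β=1, v≡10 (mod 17); (14|17)=-1, (10|17)=-1; sign (−1)^0·-1^1·-1^1 = +1.
(a,b)_13: α=2, u≡3; β=0, v≡6 (mod 13); (3|13)=+1, (6|13)=-1; sign (−1)^0·+1^0·-1^2 = +1.
(a,b)_7: α=-7, u≡2; β=-3, v≡6 (mod 7); (2|7)=+1, (6|7)=-1; sign (−1)^1·+1^-3·-1^-7 = +1.
(a,b)_11: α=5, u≡6; β=2, v≡10 (mod 11); (6|11)=-1, (10|11)=-1; sign (−1)^0·-1^2·-1^5 = -1.
(13090, 3570 / ℚ) ramifies at {5, 11}: a division algebra.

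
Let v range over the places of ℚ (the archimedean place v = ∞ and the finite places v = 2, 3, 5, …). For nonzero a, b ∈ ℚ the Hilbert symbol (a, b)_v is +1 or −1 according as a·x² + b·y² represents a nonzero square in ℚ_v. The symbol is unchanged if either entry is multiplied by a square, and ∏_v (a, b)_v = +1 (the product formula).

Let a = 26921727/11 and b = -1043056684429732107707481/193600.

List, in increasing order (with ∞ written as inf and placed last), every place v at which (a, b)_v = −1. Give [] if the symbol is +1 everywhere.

[3, 7, 13, 17]

(a, b) ≡ (74613, -1729) mod (ℚ^×)²; places V = {2, 3, 5, 7, 11, 13, 17, 19, 23, ∞}.
(a,b)_17: α=1, u≡12; β=4, v≡10 (mod 17); (12|17)=-1, (10|17)=-1; sign (−1)^0·-1^4·-1^1 = -1.
(a,b)_7: α=3, u≡3; β=9, v≡3 (mod 7); (3|7)=-1, (3|7)=-1; sign (−1)^1·-1^9·-1^3 = -1.
(a,b)_11: α=-1, u≡8; β=-2, v≡5 (mod 11); (8|11)=-1, (5|11)=+1; sign (−1)^0·-1^-2·+1^-1 = +1.
(a,b)_2: α=0, β=-6; u≡5, v≡7 (mod 8); ε(u)ε(v)=0·1, αω(v)=0·0, βω(u)=-6·1; sum ≡ 0  ⇒  +1.
(a,b)_∞: sgn(74613)=+, sgn(-1729)=−, so +1.
(a,b)_23: α=0, u≡6; β=2, v≡21 (mod 23); (6|23)=+1, (21|23)=-1; sign (−1)^0·+1^2·-1^0 = +1.
(a,b)_13: α=0, u≡6; β=1, v≡10 (mod 13); (6|13)=-1, (10|13)=+1; sign (−1)^0·-1^1·+1^0 = -1.
(a,b)_5: α=0, u≡2; β=-2, v≡1 (mod 5); (2|5)=-1, (1|5)=+1; sign (−1)^0·-1^-2·+1^0 = +1.
(a,b)_19: α=1, u≡18; β=3, v≡17 (mod 19); (18|19)=-1, (17|19)=+1; sign (−1)^1·-1^3·+1^1 = +1.
(a,b)_3: α=5, u≡1; β=8, v≡2 (mod 3); (1|3)=+1, (2|3)=-1; sign (−1)^0·+1^8·-1^5 = -1.
|Ram(74613, -1729)| = 4, even; anisotropic at {3, 7, 13, 17}.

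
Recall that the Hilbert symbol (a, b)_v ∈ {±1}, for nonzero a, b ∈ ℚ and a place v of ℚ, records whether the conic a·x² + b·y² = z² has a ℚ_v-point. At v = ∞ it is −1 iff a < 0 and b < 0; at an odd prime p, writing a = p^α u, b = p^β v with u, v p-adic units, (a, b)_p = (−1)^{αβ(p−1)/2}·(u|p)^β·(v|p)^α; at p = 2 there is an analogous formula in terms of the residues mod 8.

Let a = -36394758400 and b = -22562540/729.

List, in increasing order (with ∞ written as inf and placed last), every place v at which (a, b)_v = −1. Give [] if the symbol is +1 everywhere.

Mod squares: a ≡ -33649, b ≡ -115115. Check v ∈ {∞, 2, 3, 5, 7, 11, 13, 19, 23}.
v=5: a=5^2·(≡4), b=5^1·(≡3) mod 5; (4|5)=+1, (3|5)=-1; (−1)^{2·1·2}·(+1)^1·(-1)^2 = +1.
v=23: a=23^1·(≡18), b=23^1·(≡1) mod 23; (18|23)=+1, (1|23)=+1; (−1)^{1·1·11}·(+1)^1·(+1)^1 = -1.
v=11: a=11^1·(≡8), b=11^1·(≡10) mod 11; (8|11)=-1, (10|11)=-1; (−1)^{1·1·5}·(-1)^1·(-1)^1 = -1.
v=3: a=3^0·(≡2), b=3^-6·(≡1) mod 3; (2|3)=-1, (1|3)=+1; (−1)^{0·-6·1}·(-1)^-6·(+1)^0 = +1.
v=7: a=7^1·(≡4), b=7^3·(≡6) mod 7; (4|7)=+1, (6|7)=-1; (−1)^{1·3·3}·(+1)^3·(-1)^1 = +1.
v=2: v_2(a)=8, v_2(b)=2; units ≡ 7, 5 (mod 8); ε·ε+αω+βω = 1·0+8·1+2·0 ≡ 0  ⇒  (a,b)_2 = +1.
v=13: a=13^2·(≡6), b=13^1·(≡11) mod 13; (6|13)=-1, (11|13)=-1; (−1)^{2·1·6}·(-1)^1·(-1)^2 = -1.
v=∞: -33649 < 0 and -115115 < 0  ⇒  (a,b)_∞ = -1.
v=19: a=19^1·(≡14), b=19^0·(≡16) mod 19; (14|19)=-1, (16|19)=+1; (−1)^{1·0·9}·(-1)^0·(+1)^1 = +1.
Ram(-33649, -115115) = {11, 13, 23, ∞}; no ℚ_11-point on the conic.

[11, 13, 23, inf]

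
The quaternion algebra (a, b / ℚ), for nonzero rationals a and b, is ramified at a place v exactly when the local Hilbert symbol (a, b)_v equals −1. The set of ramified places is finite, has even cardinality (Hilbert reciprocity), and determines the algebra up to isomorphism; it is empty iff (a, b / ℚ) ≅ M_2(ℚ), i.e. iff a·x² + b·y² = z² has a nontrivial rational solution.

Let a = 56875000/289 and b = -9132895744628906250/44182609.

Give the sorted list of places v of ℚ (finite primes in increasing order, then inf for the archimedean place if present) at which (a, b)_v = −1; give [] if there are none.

[5, 7, 11, 13]

(a, b) ≡ (910, -330) mod (ℚ^×)²; places V = {2, 3, 5, 7, 11, 13, 17, 23, ∞}.
(a,b)_5: α=7, u≡2; β=13, v≡4 (mod 5); (2|5)=-1, (4|5)=+1; sign (−1)^0·-1^13·+1^7 = -1.
(a,b)_7: α=1, u≡1; β=2, v≡5 (mod 7); (1|7)=+1, (5|7)=-1; sign (−1)^0·+1^2·-1^1 = -1.
(a,b)_17: α=-2, u≡4; β=-4, v≡7 (mod 17); (4|17)=+1, (7|17)=-1; sign (−1)^0·+1^-4·-1^-2 = +1.
(a,b)_∞: sgn(910)=+, sgn(-330)=−, so +1.
(a,b)_11: α=0, u≡2; β=1, v≡1 (mod 11); (2|11)=-1, (1|11)=+1; sign (−1)^0·-1^1·+1^0 = -1.
(a,b)_13: α=1, u≡2; β=4, v≡2 (mod 13); (2|13)=-1, (2|13)=-1; sign (−1)^0·-1^4·-1^1 = -1.
(a,b)_3: α=0, u≡1; β=5, v≡1 (mod 3); (1|3)=+1, (1|3)=+1; sign (−1)^0·+1^5·+1^0 = +1.
(a,b)_2: α=3, β=1; u≡7, v≡3 (mod 8); ε(u)ε(v)=1·1, αω(v)=3·1, βω(u)=1·0; sum ≡ 0  ⇒  +1.
(a,b)_23: α=0, u≡9; β=-2, v≡20 (mod 23); (9|23)=+1, (20|23)=-1; sign (−1)^0·+1^-2·-1^0 = +1.
(910, -330 / ℚ) ramifies at {5, 7, 11, 13}: a division algebra.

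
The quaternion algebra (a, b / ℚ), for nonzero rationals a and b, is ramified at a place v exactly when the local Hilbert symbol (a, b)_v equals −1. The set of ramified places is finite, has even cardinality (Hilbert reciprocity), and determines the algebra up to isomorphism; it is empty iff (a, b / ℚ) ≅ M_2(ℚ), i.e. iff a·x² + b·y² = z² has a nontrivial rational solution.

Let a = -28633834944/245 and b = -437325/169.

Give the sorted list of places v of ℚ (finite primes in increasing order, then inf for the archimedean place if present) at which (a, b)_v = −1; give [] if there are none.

(a, b) ≡ (-12155, -357) mod (ℚ^×)²; places V = {2, 3, 5, 7, 11, 13, 17, ∞}.
(a,b)_7: α=-2, u≡4; β=3, v≡6 (mod 7); (4|7)=+1, (6|7)=-1; sign (−1)^0·+1^3·-1^-2 = +1.
(a,b)_2: α=6, β=0; u≡5, v≡3 (mod 8); ε(u)ε(v)=0·1, αω(v)=6·1, βω(u)=0·1; sum ≡ 0  ⇒  +1.
(a,b)_13: α=3, u≡1; β=-2, v≡8 (mod 13); (1|13)=+1, (8|13)=-1; sign (−1)^0·+1^-2·-1^3 = -1.
(a,b)_5: α=-1, u≡4; β=2, v≡3 (mod 5); (4|5)=+1, (3|5)=-1; sign (−1)^0·+1^2·-1^-1 = -1.
(a,b)_∞: sgn(-12155)=−, sgn(-357)=−, so -1.
(a,b)_11: α=3, u≡2; β=0, v≡6 (mod 11); (2|11)=-1, (6|11)=-1; sign (−1)^0·-1^0·-1^3 = -1.
(a,b)_3: α=2, u≡1; β=1, v≡1 (mod 3); (1|3)=+1, (1|3)=+1; sign (−1)^0·+1^1·+1^2 = +1.
(a,b)_17: α=1, u≡13; β=1, v≡4 (mod 17); (13|17)=+1, (4|17)=+1; sign (−1)^0·+1^1·+1^1 = +1.
|Ram(-12155, -357)| = 4, even; anisotropic at {5, 11, 13, ∞}.

[5, 11, 13, inf]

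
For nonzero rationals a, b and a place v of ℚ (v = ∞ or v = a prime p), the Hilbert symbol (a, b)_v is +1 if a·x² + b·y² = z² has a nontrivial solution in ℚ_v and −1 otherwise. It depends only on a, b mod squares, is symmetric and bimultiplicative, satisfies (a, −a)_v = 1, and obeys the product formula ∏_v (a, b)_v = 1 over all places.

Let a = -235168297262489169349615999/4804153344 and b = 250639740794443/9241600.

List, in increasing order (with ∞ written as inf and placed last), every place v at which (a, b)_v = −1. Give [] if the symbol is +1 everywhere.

Mod squares: a ≡ -31, b ≡ 50265787. Check v ∈ {∞, 2, 3, 5, 7, 11, 13, 17, 19, 23, 29, 31}.
v=2: v_2(a)=-12, v_2(b)=-10; units ≡ 1, 3 (mod 8); ε·ε+αω+βω = 0·1+-12·1+-10·0 ≡ 0  ⇒  (a,b)_2 = +1.
v=17: a=17^2·(≡12), b=17^1·(≡4) mod 17; (12|17)=-1, (4|17)=+1; (−1)^{2·1·8}·(-1)^1·(+1)^2 = -1.
v=∞: -31 < 0 and 50265787 > 0  ⇒  (a,b)_∞ = +1.
v=7: a=7^2·(≡2), b=7^2·(≡6) mod 7; (2|7)=+1, (6|7)=-1; (−1)^{2·2·3}·(+1)^2·(-1)^2 = +1.
v=5: a=5^0·(≡4), b=5^-2·(≡2) mod 5; (4|5)=+1, (2|5)=-1; (−1)^{0·-2·2}·(+1)^-2·(-1)^0 = +1.
v=29: a=29^6·(≡26), b=29^3·(≡8) mod 29; (26|29)=-1, (8|29)=-1; (−1)^{6·3·14}·(-1)^3·(-1)^6 = -1.
v=11: a=11^6·(≡7), b=11^3·(≡7) mod 11; (7|11)=-1, (7|11)=-1; (−1)^{6·3·5}·(-1)^3·(-1)^6 = -1.
v=23: a=23^2·(≡15), b=23^1·(≡8) mod 23; (15|23)=-1, (8|23)=+1; (−1)^{2·1·11}·(-1)^1·(+1)^2 = -1.
v=19: a=19^-4·(≡17), b=19^-2·(≡10) mod 19; (17|19)=+1, (10|19)=-1; (−1)^{-4·-2·9}·(+1)^-2·(-1)^-4 = +1.
v=13: a=13^0·(≡5), b=13^1·(≡4) mod 13; (5|13)=-1, (4|13)=+1; (−1)^{0·1·6}·(-1)^1·(+1)^0 = -1.
v=3: a=3^-2·(≡2), b=3^0·(≡1) mod 3; (2|3)=-1, (1|3)=+1; (−1)^{-2·0·1}·(-1)^0·(+1)^-2 = +1.
v=31: a=31^3·(≡6), b=31^1·(≡21) mod 31; (6|31)=-1, (21|31)=-1; (−1)^{3·1·15}·(-1)^1·(-1)^3 = -1.
Ram(-31, 50265787) = {11, 13, 17, 23, 29, 31}; no ℚ_11-point on the conic.

[11, 13, 17, 23, 29, 31]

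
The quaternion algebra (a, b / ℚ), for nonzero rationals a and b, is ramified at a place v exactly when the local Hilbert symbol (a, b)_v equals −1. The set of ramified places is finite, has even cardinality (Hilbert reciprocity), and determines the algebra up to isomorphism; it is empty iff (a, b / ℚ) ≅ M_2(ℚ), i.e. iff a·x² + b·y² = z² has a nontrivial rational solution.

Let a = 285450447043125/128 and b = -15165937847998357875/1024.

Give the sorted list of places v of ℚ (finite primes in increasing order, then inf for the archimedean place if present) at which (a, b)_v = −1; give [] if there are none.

Mod squares: a ≡ 6099002, b ≡ -1992835. Check v ∈ {∞, 2, 3, 5, 7, 13, 23, 31, 43, 47}.
v=5: a=5^4·(≡3), b=5^3·(≡3) mod 5; (3|5)=-1, (3|5)=-1; (−1)^{4·3·2}·(-1)^3·(-1)^4 = -1.
v=31: a=31^1·(≡18), b=31^1·(≡14) mod 31; (18|31)=+1, (14|31)=+1; (−1)^{1·1·15}·(+1)^1·(+1)^1 = -1.
v=13: a=13^1·(≡10), b=13^3·(≡1) mod 13; (10|13)=+1, (1|13)=+1; (−1)^{1·3·6}·(+1)^3·(+1)^1 = +1.
v=2: v_2(a)=-7, v_2(b)=-10; units ≡ 5, 5 (mod 8); ε·ε+αω+βω = 0·0+-7·1+-10·1 ≡ 1  ⇒  (a,b)_2 = -1.
v=∞: 6099002 > 0 and -1992835 < 0  ⇒  (a,b)_∞ = +1.
v=23: a=23^1·(≡19), b=23^1·(≡15) mod 23; (19|23)=-1, (15|23)=-1; (−1)^{1·1·11}·(-1)^1·(-1)^1 = -1.
v=3: a=3^4·(≡2), b=3^2·(≡2) mod 3; (2|3)=-1, (2|3)=-1; (−1)^{4·2·1}·(-1)^2·(-1)^4 = +1.
v=7: a=7^1·(≡6), b=7^2·(≡4) mod 7; (6|7)=-1, (4|7)=+1; (−1)^{1·2·3}·(-1)^2·(+1)^1 = +1.
v=43: a=43^2·(≡9), b=43^3·(≡15) mod 43; (9|43)=+1, (15|43)=+1; (−1)^{2·3·21}·(+1)^3·(+1)^2 = +1.
v=47: a=47^1·(≡29), b=47^2·(≡36) mod 47; (29|47)=-1, (36|47)=+1; (−1)^{1·2·23}·(-1)^2·(+1)^1 = +1.
Ram(6099002, -1992835) = {2, 5, 23, 31}; no ℚ_2-point on the conic.

[2, 5, 23, 31]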